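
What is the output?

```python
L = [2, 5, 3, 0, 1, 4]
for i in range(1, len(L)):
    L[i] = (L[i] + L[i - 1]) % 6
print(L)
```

i=1: L[1] = (5+2)%6 = 1 → [2, 1, 3, 0, 1, 4]
i=2: L[2] = (3+1)%6 = 4 → [2, 1, 4, 0, 1, 4]
i=3: L[3] = (0+4)%6 = 4 → [2, 1, 4, 4, 1, 4]
i=4: L[4] = (1+4)%6 = 5 → [2, 1, 4, 4, 5, 4]
i=5: L[5] = (4+5)%6 = 3 → [2, 1, 4, 4, 5, 3]

[2, 1, 4, 4, 5, 3]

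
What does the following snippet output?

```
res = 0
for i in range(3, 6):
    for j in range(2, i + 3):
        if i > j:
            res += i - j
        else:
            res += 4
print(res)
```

46

i=3,j=2: 3>2, res = 0+1 = 1
i=3,j=3: not 3>3, res = 1+4 = 5
i=3,j=4: not 3>4, res = 5+4 = 9
i=3,j=5: not 3>5, res = 9+4 = 13
i=4,j=2: 4>2, res = 13+2 = 15
i=4,j=3: 4>3, res = 15+1 = 16
i=4,j=4: not 4>4, res = 16+4 = 20
i=4,j=5: not 4>5, res = 20+4 = 24
i=4,j=6: not 4>6, res = 24+4 = 28
i=5,j=2: 5>2, res = 28+3 = 31
i=5,j=3: 5>3, res = 31+2 = 33
i=5,j=4: 5>4, res = 33+1 = 34
i=5,j=5: not 5>5, res = 34+4 = 38
i=5,j=6: not 5>6, res = 38+4 = 42
i=5,j=7: not 5>7, res = 42+4 = 46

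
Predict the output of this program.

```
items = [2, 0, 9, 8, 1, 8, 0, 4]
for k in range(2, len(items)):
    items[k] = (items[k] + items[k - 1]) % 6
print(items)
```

k=2: items[2] = (9+0)%6 = 3 → [2, 0, 3, 8, 1, 8, 0, 4]
k=3: items[3] = (8+3)%6 = 5 → [2, 0, 3, 5, 1, 8, 0, 4]
k=4: items[4] = (1+5)%6 = 0 → [2, 0, 3, 5, 0, 8, 0, 4]
k=5: items[5] = (8+0)%6 = 2 → [2, 0, 3, 5, 0, 2, 0, 4]
k=6: items[6] = (0+2)%6 = 2 → [2, 0, 3, 5, 0, 2, 2, 4]
k=7: items[7] = (4+2)%6 = 0 → [2, 0, 3, 5, 0, 2, 2, 0]

[2, 0, 3, 5, 0, 2, 2, 0]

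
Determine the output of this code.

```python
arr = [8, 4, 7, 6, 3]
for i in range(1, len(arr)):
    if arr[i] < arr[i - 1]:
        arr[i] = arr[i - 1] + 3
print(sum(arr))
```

i=1: 4<8, arr[1] = 8+3 = 11 → [8, 11, 7, 6, 3]
i=2: 7<11, arr[2] = 11+3 = 14 → [8, 11, 14, 6, 3]
i=3: 6<14, arr[3] = 14+3 = 17 → [8, 11, 14, 17, 3]
i=4: 3<17, arr[4] = 17+3 = 20 → [8, 11, 14, 17, 20]
sum = 70

70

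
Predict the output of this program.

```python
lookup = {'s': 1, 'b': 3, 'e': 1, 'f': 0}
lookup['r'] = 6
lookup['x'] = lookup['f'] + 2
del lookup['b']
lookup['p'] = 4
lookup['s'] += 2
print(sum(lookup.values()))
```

lookup['r'] = 6 → {'s': 1, 'b': 3, 'e': 1, 'f': 0, 'r': 6}
lookup['x'] = lookup['f']+2 = 2 → {'s': 1, 'b': 3, 'e': 1, 'f': 0, 'r': 6, 'x': 2}
del 'b' → {'s': 1, 'e': 1, 'f': 0, 'r': 6, 'x': 2}
lookup['p'] = 4 → {'s': 1, 'e': 1, 'f': 0, 'r': 6, 'x': 2, 'p': 4}
lookup['s'] = 1+2 = 3 → {'s': 3, 'e': 1, 'f': 0, 'r': 6, 'x': 2, 'p': 4}
sum of values = 16

16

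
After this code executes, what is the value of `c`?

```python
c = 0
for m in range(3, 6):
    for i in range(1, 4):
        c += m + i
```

54

m=3,i=1: c = 0+4 = 4
m=3,i=2: c = 4+5 = 9
m=3,i=3: c = 9+6 = 15
m=4,i=1: c = 15+5 = 20
m=4,i=2: c = 20+6 = 26
m=4,i=3: c = 26+7 = 33
m=5,i=1: c = 33+6 = 39
m=5,i=2: c = 39+7 = 46
m=5,i=3: c = 46+8 = 54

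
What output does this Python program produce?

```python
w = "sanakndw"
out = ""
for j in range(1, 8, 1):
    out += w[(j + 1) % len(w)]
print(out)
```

nakndws

j=1: add w[2]='n' → 'n'
j=2: add w[3]='a' → 'na'
j=3: add w[4]='k' → 'nak'
j=4: add w[5]='n' → 'nakn'
j=5: add w[6]='d' → 'naknd'
j=6: add w[7]='w' → 'nakndw'
j=7: add w[0]='s' → 'nakndws'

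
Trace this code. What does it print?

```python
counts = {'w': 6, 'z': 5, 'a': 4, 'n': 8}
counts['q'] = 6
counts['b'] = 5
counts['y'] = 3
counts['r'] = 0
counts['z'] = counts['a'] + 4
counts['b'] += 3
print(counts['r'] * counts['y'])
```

counts['q'] = 6 → {'w': 6, 'z': 5, 'a': 4, 'n': 8, 'q': 6}
counts['b'] = 5 → {'w': 6, 'z': 5, 'a': 4, 'n': 8, 'q': 6, 'b': 5}
counts['y'] = 3 → {'w': 6, 'z': 5, 'a': 4, 'n': 8, 'q': 6, 'b': 5, 'y': 3}
counts['r'] = 0 → {'w': 6, 'z': 5, 'a': 4, 'n': 8, 'q': 6, 'b': 5, 'y': 3, 'r': 0}
counts['z'] = counts['a']+4 = 8 → {'w': 6, 'z': 8, 'a': 4, 'n': 8, 'q': 6, 'b': 5, 'y': 3, 'r': 0}
counts['b'] = 5+3 = 8 → {'w': 6, 'z': 8, 'a': 4, 'n': 8, 'q': 6, 'b': 8, 'y': 3, 'r': 0}
counts['r']*counts['y'] = 0*3 = 0

0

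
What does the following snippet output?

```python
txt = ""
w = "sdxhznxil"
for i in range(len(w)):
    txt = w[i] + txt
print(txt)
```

lixnzhxds

i=0: prepend 's' → 's'
i=1: prepend 'd' → 'ds'
i=2: prepend 'x' → 'xds'
i=3: prepend 'h' → 'hxds'
i=4: prepend 'z' → 'zhxds'
i=5: prepend 'n' → 'nzhxds'
i=6: prepend 'x' → 'xnzhxds'
i=7: prepend 'i' → 'ixnzhxds'
i=8: prepend 'l' → 'lixnzhxds'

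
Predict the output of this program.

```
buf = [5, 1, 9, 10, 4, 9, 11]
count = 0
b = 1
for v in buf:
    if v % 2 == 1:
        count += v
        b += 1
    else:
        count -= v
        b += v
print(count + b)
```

v=5: odd, count = 0+5 = 5; b=2
v=1: odd, count = 5+1 = 6; b=3
v=9: odd, count = 6+9 = 15; b=4
v=10: not odd, count = 15-10 = 5; b=14
v=4: not odd, count = 5-4 = 1; b=18
v=9: odd, count = 1+9 = 10; b=19
v=11: odd, count = 10+11 = 21; b=20
count+b = 21+20 = 41

41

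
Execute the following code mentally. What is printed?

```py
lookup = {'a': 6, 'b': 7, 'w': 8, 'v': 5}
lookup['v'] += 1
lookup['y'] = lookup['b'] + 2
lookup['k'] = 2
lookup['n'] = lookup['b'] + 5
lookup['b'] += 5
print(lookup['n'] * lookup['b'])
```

144

lookup['v'] = 5+1 = 6 → {'a': 6, 'b': 7, 'w': 8, 'v': 6}
lookup['y'] = lookup['b']+2 = 9 → {'a': 6, 'b': 7, 'w': 8, 'v': 6, 'y': 9}
lookup['k'] = 2 → {'a': 6, 'b': 7, 'w': 8, 'v': 6, 'y': 9, 'k': 2}
lookup['n'] = lookup['b']+5 = 12 → {'a': 6, 'b': 7, 'w': 8, 'v': 6, 'y': 9, 'k': 2, 'n': 12}
lookup['b'] = 7+5 = 12 → {'a': 6, 'b': 12, 'w': 8, 'v': 6, 'y': 9, 'k': 2, 'n': 12}
lookup['n']*lookup['b'] = 12*12 = 144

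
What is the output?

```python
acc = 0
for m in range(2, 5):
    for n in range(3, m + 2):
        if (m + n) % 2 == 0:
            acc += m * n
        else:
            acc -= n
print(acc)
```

m=2,n=3: odd sum, acc = 0-3 = -3
m=3,n=3: even sum, acc = (-3)+9 = 6
m=3,n=4: odd sum, acc = 6-4 = 2
m=4,n=3: odd sum, acc = 2-3 = -1
m=4,n=4: even sum, acc = (-1)+16 = 15
m=4,n=5: odd sum, acc = 15-5 = 10

10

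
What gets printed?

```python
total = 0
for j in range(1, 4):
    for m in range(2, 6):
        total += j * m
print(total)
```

84

j=1,m=2: total = 0+2 = 2
j=1,m=3: total = 2+3 = 5
j=1,m=4: total = 5+4 = 9
j=1,m=5: total = 9+5 = 14
j=2,m=2: total = 14+4 = 18
j=2,m=3: total = 18+6 = 24
j=2,m=4: total = 24+8 = 32
j=2,m=5: total = 32+10 = 42
j=3,m=2: total = 42+6 = 48
j=3,m=3: total = 48+9 = 57
j=3,m=4: total = 57+12 = 69
j=3,m=5: total = 69+15 = 84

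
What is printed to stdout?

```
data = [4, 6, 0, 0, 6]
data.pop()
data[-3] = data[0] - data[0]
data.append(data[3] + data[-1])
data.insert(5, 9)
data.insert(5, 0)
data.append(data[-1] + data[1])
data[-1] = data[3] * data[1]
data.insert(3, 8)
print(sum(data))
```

21

pop() removes 6 → [4, 6, 0, 0]
data[-3] = data[0]-data[0] = 4-4 = 0 → [4, 0, 0, 0]
append data[3]+data[-1] = 0+0 = 0 → [4, 0, 0, 0, 0]
insert 9 at 5 → [4, 0, 0, 0, 0, 9]
insert 0 at 5 → [4, 0, 0, 0, 0, 0, 9]
append data[-1]+data[1] = 9+0 = 9 → [4, 0, 0, 0, 0, 0, 9, 9]
data[-1] = data[3]*data[1] = 0*0 = 0 → [4, 0, 0, 0, 0, 0, 9, 0]
insert 8 at 3 → [4, 0, 0, 8, 0, 0, 0, 9, 0]
sum = 21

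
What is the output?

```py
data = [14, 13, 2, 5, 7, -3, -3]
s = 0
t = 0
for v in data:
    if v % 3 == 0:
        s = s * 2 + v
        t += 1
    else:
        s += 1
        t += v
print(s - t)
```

-32

v=14: not %3==0, s = 0+1 = 1; t=14
v=13: not %3==0, s = 1+1 = 2; t=27
v=2: not %3==0, s = 2+1 = 3; t=29
v=5: not %3==0, s = 3+1 = 4; t=34
v=7: not %3==0, s = 4+1 = 5; t=41
v=-3: %3==0, s = 5*2+(-3) = 7; t=42
v=-3: %3==0, s = 7*2+(-3) = 11; t=43
s-t = 11-43 = -32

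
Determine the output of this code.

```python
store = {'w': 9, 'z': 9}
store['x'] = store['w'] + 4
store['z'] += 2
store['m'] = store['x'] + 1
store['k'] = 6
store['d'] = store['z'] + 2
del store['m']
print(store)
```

{'w': 9, 'z': 11, 'x': 13, 'k': 6, 'd': 13}

store['x'] = store['w']+4 = 13 → {'w': 9, 'z': 9, 'x': 13}
store['z'] = 9+2 = 11 → {'w': 9, 'z': 11, 'x': 13}
store['m'] = store['x']+1 = 14 → {'w': 9, 'z': 11, 'x': 13, 'm': 14}
store['k'] = 6 → {'w': 9, 'z': 11, 'x': 13, 'm': 14, 'k': 6}
store['d'] = store['z']+2 = 13 → {'w': 9, 'z': 11, 'x': 13, 'm': 14, 'k': 6, 'd': 13}
del 'm' → {'w': 9, 'z': 11, 'x': 13, 'k': 6, 'd': 13}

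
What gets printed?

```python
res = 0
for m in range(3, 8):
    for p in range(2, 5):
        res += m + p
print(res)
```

120

m=3,p=2: res = 0+5 = 5
m=3,p=3: res = 5+6 = 11
m=3,p=4: res = 11+7 = 18
m=4,p=2: res = 18+6 = 24
m=4,p=3: res = 24+7 = 31
m=4,p=4: res = 31+8 = 39
m=5,p=2: res = 39+7 = 46
m=5,p=3: res = 46+8 = 54
m=5,p=4: res = 54+9 = 63
m=6,p=2: res = 63+8 = 71
m=6,p=3: res = 71+9 = 80
m=6,p=4: res = 80+10 = 90
m=7,p=2: res = 90+9 = 99
m=7,p=3: res = 99+10 = 109
m=7,p=4: res = 109+11 = 120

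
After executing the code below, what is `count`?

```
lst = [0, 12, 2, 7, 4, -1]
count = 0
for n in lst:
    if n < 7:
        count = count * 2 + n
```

15

n=0: <7, count = 0*2+0 = 0
n=12: not <7
n=2: <7, count = 0*2+2 = 2
n=7: not <7
n=4: <7, count = 2*2+4 = 8
n=-1: <7, count = 8*2+(-1) = 15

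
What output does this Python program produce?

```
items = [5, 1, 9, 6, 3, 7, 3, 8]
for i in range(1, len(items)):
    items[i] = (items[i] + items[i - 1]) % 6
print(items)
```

[5, 0, 3, 3, 0, 1, 4, 0]

i=1: items[1] = (1+5)%6 = 0 → [5, 0, 9, 6, 3, 7, 3, 8]
i=2: items[2] = (9+0)%6 = 3 → [5, 0, 3, 6, 3, 7, 3, 8]
i=3: items[3] = (6+3)%6 = 3 → [5, 0, 3, 3, 3, 7, 3, 8]
i=4: items[4] = (3+3)%6 = 0 → [5, 0, 3, 3, 0, 7, 3, 8]
i=5: items[5] = (7+0)%6 = 1 → [5, 0, 3, 3, 0, 1, 3, 8]
i=6: items[6] = (3+1)%6 = 4 → [5, 0, 3, 3, 0, 1, 4, 8]
i=7: items[7] = (8+4)%6 = 0 → [5, 0, 3, 3, 0, 1, 4, 0]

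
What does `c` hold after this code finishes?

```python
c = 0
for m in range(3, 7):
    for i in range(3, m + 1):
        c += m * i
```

m=3,i=3: c = 0+9 = 9
m=4,i=3: c = 9+12 = 21
m=4,i=4: c = 21+16 = 37
m=5,i=3: c = 37+15 = 52
m=5,i=4: c = 52+20 = 72
m=5,i=5: c = 72+25 = 97
m=6,i=3: c = 97+18 = 115
m=6,i=4: c = 115+24 = 139
m=6,i=5: c = 139+30 = 169
m=6,i=6: c = 169+36 = 205

205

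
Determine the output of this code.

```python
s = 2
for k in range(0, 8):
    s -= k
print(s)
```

-26

k=0: s = 2-0 = 2
k=1: s = 2-1 = 1
k=2: s = 1-2 = -1
k=3: s = (-1)-3 = -4
k=4: s = (-4)-4 = -8
k=5: s = (-8)-5 = -13
k=6: s = (-13)-6 = -19
k=7: s = (-19)-7 = -26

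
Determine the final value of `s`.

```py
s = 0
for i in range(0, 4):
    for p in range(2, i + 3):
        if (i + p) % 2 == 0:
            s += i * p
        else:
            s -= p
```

28

i=0,p=2: even sum, s = 0+0 = 0
i=1,p=2: odd sum, s = 0-2 = -2
i=1,p=3: even sum, s = (-2)+3 = 1
i=2,p=2: even sum, s = 1+4 = 5
i=2,p=3: odd sum, s = 5-3 = 2
i=2,p=4: even sum, s = 2+8 = 10
i=3,p=2: odd sum, s = 10-2 = 8
i=3,p=3: even sum, s = 8+9 = 17
i=3,p=4: odd sum, s = 17-4 = 13
i=3,p=5: even sum, s = 13+15 = 28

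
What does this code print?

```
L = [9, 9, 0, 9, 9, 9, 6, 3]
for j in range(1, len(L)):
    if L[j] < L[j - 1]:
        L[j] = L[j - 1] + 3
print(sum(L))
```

135

j=1: 9>=9, unchanged → [9, 9, 0, 9, 9, 9, 6, 3]
j=2: 0<9, L[2] = 9+3 = 12 → [9, 9, 12, 9, 9, 9, 6, 3]
j=3: 9<12, L[3] = 12+3 = 15 → [9, 9, 12, 15, 9, 9, 6, 3]
j=4: 9<15, L[4] = 15+3 = 18 → [9, 9, 12, 15, 18, 9, 6, 3]
j=5: 9<18, L[5] = 18+3 = 21 → [9, 9, 12, 15, 18, 21, 6, 3]
j=6: 6<21, L[6] = 21+3 = 24 → [9, 9, 12, 15, 18, 21, 24, 3]
j=7: 3<24, L[7] = 24+3 = 27 → [9, 9, 12, 15, 18, 21, 24, 27]
sum = 135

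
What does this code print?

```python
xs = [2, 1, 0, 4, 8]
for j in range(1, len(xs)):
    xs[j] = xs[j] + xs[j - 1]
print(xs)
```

j=1: xs[1] = 1+2 = 3 → [2, 3, 0, 4, 8]
j=2: xs[2] = 0+3 = 3 → [2, 3, 3, 4, 8]
j=3: xs[3] = 4+3 = 7 → [2, 3, 3, 7, 8]
j=4: xs[4] = 8+7 = 15 → [2, 3, 3, 7, 15]

[2, 3, 3, 7, 15]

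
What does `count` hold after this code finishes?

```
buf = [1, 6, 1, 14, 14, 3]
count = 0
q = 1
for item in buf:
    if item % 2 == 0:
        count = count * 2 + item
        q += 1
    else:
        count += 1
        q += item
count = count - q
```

item=1: not even, count = 0+1 = 1; q=2
item=6: even, count = 1*2+6 = 8; q=3
item=1: not even, count = 8+1 = 9; q=4
item=14: even, count = 9*2+14 = 32; q=5
item=14: even, count = 32*2+14 = 78; q=6
item=3: not even, count = 78+1 = 79; q=9
count-q = 79-9 = 70

70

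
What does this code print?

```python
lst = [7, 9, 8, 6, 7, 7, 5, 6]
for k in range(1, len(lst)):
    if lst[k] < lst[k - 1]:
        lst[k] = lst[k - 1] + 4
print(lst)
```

k=1: 9>=7, unchanged → [7, 9, 8, 6, 7, 7, 5, 6]
k=2: 8<9, lst[2] = 9+4 = 13 → [7, 9, 13, 6, 7, 7, 5, 6]
k=3: 6<13, lst[3] = 13+4 = 17 → [7, 9, 13, 17, 7, 7, 5, 6]
k=4: 7<17, lst[4] = 17+4 = 21 → [7, 9, 13, 17, 21, 7, 5, 6]
k=5: 7<21, lst[5] = 21+4 = 25 → [7, 9, 13, 17, 21, 25, 5, 6]
k=6: 5<25, lst[6] = 25+4 = 29 → [7, 9, 13, 17, 21, 25, 29, 6]
k=7: 6<29, lst[7] = 29+4 = 33 → [7, 9, 13, 17, 21, 25, 29, 33]

[7, 9, 13, 17, 21, 25, 29, 33]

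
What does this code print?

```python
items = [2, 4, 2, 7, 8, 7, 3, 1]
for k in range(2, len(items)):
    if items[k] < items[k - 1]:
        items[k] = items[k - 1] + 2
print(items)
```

k=2: 2<4, items[2] = 4+2 = 6 → [2, 4, 6, 7, 8, 7, 3, 1]
k=3: 7>=6, unchanged → [2, 4, 6, 7, 8, 7, 3, 1]
k=4: 8>=7, unchanged → [2, 4, 6, 7, 8, 7, 3, 1]
k=5: 7<8, items[5] = 8+2 = 10 → [2, 4, 6, 7, 8, 10, 3, 1]
k=6: 3<10, items[6] = 10+2 = 12 → [2, 4, 6, 7, 8, 10, 12, 1]
k=7: 1<12, items[7] = 12+2 = 14 → [2, 4, 6, 7, 8, 10, 12, 14]

[2, 4, 6, 7, 8, 10, 12, 14]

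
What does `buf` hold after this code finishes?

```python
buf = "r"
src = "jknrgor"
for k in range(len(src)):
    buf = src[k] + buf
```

'rogrnkjr'

k=0: prepend 'j' → 'jr'
k=1: prepend 'k' → 'kjr'
k=2: prepend 'n' → 'nkjr'
k=3: prepend 'r' → 'rnkjr'
k=4: prepend 'g' → 'grnkjr'
k=5: prepend 'o' → 'ogrnkjr'
k=6: prepend 'r' → 'rogrnkjr'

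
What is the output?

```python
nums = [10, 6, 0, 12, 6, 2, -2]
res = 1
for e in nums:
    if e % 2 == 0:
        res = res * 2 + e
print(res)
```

e=10: even, res = 1*2+10 = 12
e=6: even, res = 12*2+6 = 30
e=0: even, res = 30*2+0 = 60
e=12: even, res = 60*2+12 = 132
e=6: even, res = 132*2+6 = 270
e=2: even, res = 270*2+2 = 542
e=-2: even, res = 542*2+(-2) = 1082

1082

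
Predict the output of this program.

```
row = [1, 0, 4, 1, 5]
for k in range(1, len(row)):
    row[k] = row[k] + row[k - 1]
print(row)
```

[1, 1, 5, 6, 11]

k=1: row[1] = 0+1 = 1 → [1, 1, 4, 1, 5]
k=2: row[2] = 4+1 = 5 → [1, 1, 5, 1, 5]
k=3: row[3] = 1+5 = 6 → [1, 1, 5, 6, 5]
k=4: row[4] = 5+6 = 11 → [1, 1, 5, 6, 11]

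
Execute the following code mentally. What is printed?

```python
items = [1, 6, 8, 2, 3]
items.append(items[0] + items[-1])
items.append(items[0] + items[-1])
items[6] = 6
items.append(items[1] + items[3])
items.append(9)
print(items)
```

append items[0]+items[-1] = 1+3 = 4 → [1, 6, 8, 2, 3, 4]
append items[0]+items[-1] = 1+4 = 5 → [1, 6, 8, 2, 3, 4, 5]
items[6] = 6 → [1, 6, 8, 2, 3, 4, 6]
append items[1]+items[3] = 6+2 = 8 → [1, 6, 8, 2, 3, 4, 6, 8]
append 9 → [1, 6, 8, 2, 3, 4, 6, 8, 9]

[1, 6, 8, 2, 3, 4, 6, 8, 9]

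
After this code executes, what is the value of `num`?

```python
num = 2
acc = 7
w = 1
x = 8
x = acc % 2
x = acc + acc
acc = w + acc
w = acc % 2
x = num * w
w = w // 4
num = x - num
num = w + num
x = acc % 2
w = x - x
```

-2

x = 7%2 = 1
x = 7+7 = 14
acc = 1+7 = 8
w = 8%2 = 0
x = 2*0 = 0
w = 0//4 = 0
num = 0-2 = -2
num = 0+(-2) = -2
x = 8%2 = 0
w = 0-0 = 0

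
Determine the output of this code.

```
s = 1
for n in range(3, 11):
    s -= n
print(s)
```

-51

n=3: s = 1-3 = -2
n=4: s = (-2)-4 = -6
n=5: s = (-6)-5 = -11
n=6: s = (-11)-6 = -17
n=7: s = (-17)-7 = -24
n=8: s = (-24)-8 = -32
n=9: s = (-32)-9 = -41
n=10: s = (-41)-10 = -51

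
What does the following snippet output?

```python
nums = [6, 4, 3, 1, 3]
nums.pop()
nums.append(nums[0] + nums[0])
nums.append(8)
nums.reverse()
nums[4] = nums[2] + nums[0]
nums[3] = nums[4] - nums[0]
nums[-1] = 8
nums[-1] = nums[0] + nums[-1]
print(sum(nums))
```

47

pop() removes 3 → [6, 4, 3, 1]
append nums[0]+nums[0] = 6+6 = 12 → [6, 4, 3, 1, 12]
append 8 → [6, 4, 3, 1, 12, 8]
reverse → [8, 12, 1, 3, 4, 6]
nums[4] = nums[2]+nums[0] = 1+8 = 9 → [8, 12, 1, 3, 9, 6]
nums[3] = nums[4]-nums[0] = 9-8 = 1 → [8, 12, 1, 1, 9, 6]
nums[-1] = 8 → [8, 12, 1, 1, 9, 8]
nums[-1] = nums[0]+nums[-1] = 8+8 = 16 → [8, 12, 1, 1, 9, 16]
sum = 47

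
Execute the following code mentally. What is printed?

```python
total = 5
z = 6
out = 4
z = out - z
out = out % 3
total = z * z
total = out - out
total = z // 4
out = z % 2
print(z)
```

z = 4-6 = -2
out = 4%3 = 1
total = (-2)*(-2) = 4
total = 1-1 = 0
total = (-2)//4 = -1
out = (-2)%2 = 0

-2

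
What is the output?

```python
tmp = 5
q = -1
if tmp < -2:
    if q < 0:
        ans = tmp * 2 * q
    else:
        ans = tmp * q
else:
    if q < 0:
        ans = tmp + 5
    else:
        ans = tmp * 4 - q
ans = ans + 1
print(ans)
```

11

tmp=5, q=-1
tmp < -2 is False; q < 0 is True
→ ans = tmp + 5 = 10
ans = 10+1 = 11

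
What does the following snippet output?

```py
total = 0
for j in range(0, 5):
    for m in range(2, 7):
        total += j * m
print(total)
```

200

j=0,m=2: total = 0+0 = 0
j=0,m=3: total = 0+0 = 0
j=0,m=4: total = 0+0 = 0
j=0,m=5: total = 0+0 = 0
j=0,m=6: total = 0+0 = 0
j=1,m=2: total = 0+2 = 2
j=1,m=3: total = 2+3 = 5
j=1,m=4: total = 5+4 = 9
j=1,m=5: total = 9+5 = 14
j=1,m=6: total = 14+6 = 20
j=2,m=2: total = 20+4 = 24
j=2,m=3: total = 24+6 = 30
j=2,m=4: total = 30+8 = 38
j=2,m=5: total = 38+10 = 48
j=2,m=6: total = 48+12 = 60
j=3,m=2: total = 60+6 = 66
j=3,m=3: total = 66+9 = 75
j=3,m=4: total = 75+12 = 87
j=3,m=5: total = 87+15 = 102
j=3,m=6: total = 102+18 = 120
j=4,m=2: total = 120+8 = 128
j=4,m=3: total = 128+12 = 140
j=4,m=4: total = 140+16 = 156
j=4,m=5: total = 156+20 = 176
j=4,m=6: total = 176+24 = 200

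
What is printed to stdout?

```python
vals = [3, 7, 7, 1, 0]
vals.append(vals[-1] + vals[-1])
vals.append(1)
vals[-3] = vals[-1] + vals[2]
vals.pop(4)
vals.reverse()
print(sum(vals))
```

append vals[-1]+vals[-1] = 0+0 = 0 → [3, 7, 7, 1, 0, 0]
append 1 → [3, 7, 7, 1, 0, 0, 1]
vals[-3] = vals[-1]+vals[2] = 1+7 = 8 → [3, 7, 7, 1, 8, 0, 1]
pop(4) removes 8 → [3, 7, 7, 1, 0, 1]
reverse → [1, 0, 1, 7, 7, 3]
sum = 19

19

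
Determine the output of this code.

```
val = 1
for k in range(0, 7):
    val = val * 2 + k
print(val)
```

k=0: val = 1*2+0 = 2
k=1: val = 2*2+1 = 5
k=2: val = 5*2+2 = 12
k=3: val = 12*2+3 = 27
k=4: val = 27*2+4 = 58
k=5: val = 58*2+5 = 121
k=6: val = 121*2+6 = 248

248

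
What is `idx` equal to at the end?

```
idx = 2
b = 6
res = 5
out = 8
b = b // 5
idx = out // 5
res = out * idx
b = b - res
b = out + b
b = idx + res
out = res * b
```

1

b = 6//5 = 1
idx = 8//5 = 1
res = 8*1 = 8
b = 1-8 = -7
b = 8+(-7) = 1
b = 1+8 = 9
out = 8*9 = 72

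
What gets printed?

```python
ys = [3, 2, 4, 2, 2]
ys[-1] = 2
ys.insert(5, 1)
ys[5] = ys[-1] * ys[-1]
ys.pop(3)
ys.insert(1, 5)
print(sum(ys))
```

17

ys[-1] = 2 → [3, 2, 4, 2, 2]
insert 1 at 5 → [3, 2, 4, 2, 2, 1]
ys[5] = ys[-1]*ys[-1] = 1*1 = 1 → [3, 2, 4, 2, 2, 1]
pop(3) removes 2 → [3, 2, 4, 2, 1]
insert 5 at 1 → [3, 5, 2, 4, 2, 1]
sum = 17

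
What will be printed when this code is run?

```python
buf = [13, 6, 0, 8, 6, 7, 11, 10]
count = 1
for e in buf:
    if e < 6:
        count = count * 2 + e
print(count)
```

e=13: not <6
e=6: not <6
e=0: <6, count = 1*2+0 = 2
e=8: not <6
e=6: not <6
e=7: not <6
e=11: not <6
e=10: not <6

2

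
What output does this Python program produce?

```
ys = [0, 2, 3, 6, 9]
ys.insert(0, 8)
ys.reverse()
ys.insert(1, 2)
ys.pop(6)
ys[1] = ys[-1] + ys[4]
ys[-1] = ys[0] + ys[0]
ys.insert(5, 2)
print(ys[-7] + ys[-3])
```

11

insert 8 at 0 → [8, 0, 2, 3, 6, 9]
reverse → [9, 6, 3, 2, 0, 8]
insert 2 at 1 → [9, 2, 6, 3, 2, 0, 8]
pop(6) removes 8 → [9, 2, 6, 3, 2, 0]
ys[1] = ys[-1]+ys[4] = 0+2 = 2 → [9, 2, 6, 3, 2, 0]
ys[-1] = ys[0]+ys[0] = 9+9 = 18 → [9, 2, 6, 3, 2, 18]
insert 2 at 5 → [9, 2, 6, 3, 2, 2, 18]
ys[-7]+ys[-3] = 9+2 = 11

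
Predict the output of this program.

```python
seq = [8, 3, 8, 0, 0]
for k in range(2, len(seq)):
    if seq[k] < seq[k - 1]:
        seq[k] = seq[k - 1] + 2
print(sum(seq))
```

41

k=2: 8>=3, unchanged → [8, 3, 8, 0, 0]
k=3: 0<8, seq[3] = 8+2 = 10 → [8, 3, 8, 10, 0]
k=4: 0<10, seq[4] = 10+2 = 12 → [8, 3, 8, 10, 12]
sum = 41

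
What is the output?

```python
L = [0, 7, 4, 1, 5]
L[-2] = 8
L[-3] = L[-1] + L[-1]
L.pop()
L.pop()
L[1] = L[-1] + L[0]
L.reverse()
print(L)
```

[10, 10, 0]

L[-2] = 8 → [0, 7, 4, 8, 5]
L[-3] = L[-1]+L[-1] = 5+5 = 10 → [0, 7, 10, 8, 5]
pop() removes 5 → [0, 7, 10, 8]
pop() removes 8 → [0, 7, 10]
L[1] = L[-1]+L[0] = 10+0 = 10 → [0, 10, 10]
reverse → [10, 10, 0]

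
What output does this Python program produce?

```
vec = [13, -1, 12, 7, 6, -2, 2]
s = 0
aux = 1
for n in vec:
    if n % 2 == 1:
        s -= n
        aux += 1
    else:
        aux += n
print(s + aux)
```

n=13: odd, s = 0-13 = -13; aux=2
n=-1: odd, s = (-13)-(-1) = -12; aux=3
n=12: not odd; aux=15
n=7: odd, s = (-12)-7 = -19; aux=16
n=6: not odd; aux=22
n=-2: not odd; aux=20
n=2: not odd; aux=22
s+aux = (-19)+22 = 3

3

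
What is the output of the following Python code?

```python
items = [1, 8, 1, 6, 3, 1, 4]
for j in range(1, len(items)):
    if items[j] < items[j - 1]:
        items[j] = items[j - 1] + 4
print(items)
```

[1, 8, 12, 16, 20, 24, 28]

j=1: 8>=1, unchanged → [1, 8, 1, 6, 3, 1, 4]
j=2: 1<8, items[2] = 8+4 = 12 → [1, 8, 12, 6, 3, 1, 4]
j=3: 6<12, items[3] = 12+4 = 16 → [1, 8, 12, 16, 3, 1, 4]
j=4: 3<16, items[4] = 16+4 = 20 → [1, 8, 12, 16, 20, 1, 4]
j=5: 1<20, items[5] = 20+4 = 24 → [1, 8, 12, 16, 20, 24, 4]
j=6: 4<24, items[6] = 24+4 = 28 → [1, 8, 12, 16, 20, 24, 28]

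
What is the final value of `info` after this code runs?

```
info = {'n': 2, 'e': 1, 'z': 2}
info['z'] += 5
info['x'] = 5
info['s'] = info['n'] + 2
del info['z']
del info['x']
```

{'n': 2, 'e': 1, 's': 4}

info['z'] = 2+5 = 7 → {'n': 2, 'e': 1, 'z': 7}
info['x'] = 5 → {'n': 2, 'e': 1, 'z': 7, 'x': 5}
info['s'] = info['n']+2 = 4 → {'n': 2, 'e': 1, 'z': 7, 'x': 5, 's': 4}
del 'z' → {'n': 2, 'e': 1, 'x': 5, 's': 4}
del 'x' → {'n': 2, 'e': 1, 's': 4}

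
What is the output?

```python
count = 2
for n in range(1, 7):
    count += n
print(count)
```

n=1: count = 2+1 = 3
n=2: count = 3+2 = 5
n=3: count = 5+3 = 8
n=4: count = 8+4 = 12
n=5: count = 12+5 = 17
n=6: count = 17+6 = 23

23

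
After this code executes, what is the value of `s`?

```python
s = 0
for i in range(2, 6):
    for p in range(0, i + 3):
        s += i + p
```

170

i=2,p=0: s = 0+2 = 2
i=2,p=1: s = 2+3 = 5
i=2,p=2: s = 5+4 = 9
i=2,p=3: s = 9+5 = 14
i=2,p=4: s = 14+6 = 20
i=3,p=0: s = 20+3 = 23
i=3,p=1: s = 23+4 = 27
i=3,p=2: s = 27+5 = 32
i=3,p=3: s = 32+6 = 38
i=3,p=4: s = 38+7 = 45
i=3,p=5: s = 45+8 = 53
i=4,p=0: s = 53+4 = 57
i=4,p=1: s = 57+5 = 62
i=4,p=2: s = 62+6 = 68
i=4,p=3: s = 68+7 = 75
i=4,p=4: s = 75+8 = 83
i=4,p=5: s = 83+9 = 92
i=4,p=6: s = 92+10 = 102
i=5,p=0: s = 102+5 = 107
i=5,p=1: s = 107+6 = 113
i=5,p=2: s = 113+7 = 120
i=5,p=3: s = 120+8 = 128
i=5,p=4: s = 128+9 = 137
i=5,p=5: s = 137+10 = 147
i=5,p=6: s = 147+11 = 158
i=5,p=7: s = 158+12 = 170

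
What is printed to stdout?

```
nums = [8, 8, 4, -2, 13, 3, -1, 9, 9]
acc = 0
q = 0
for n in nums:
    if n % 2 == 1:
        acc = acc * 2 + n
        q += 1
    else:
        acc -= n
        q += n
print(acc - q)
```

n=8: not odd, acc = 0-8 = -8; q=8
n=8: not odd, acc = (-8)-8 = -16; q=16
n=4: not odd, acc = (-16)-4 = -20; q=20
n=-2: not odd, acc = (-20)-(-2) = -18; q=18
n=13: odd, acc = (-18)*2+13 = -23; q=19
n=3: odd, acc = (-23)*2+3 = -43; q=20
n=-1: odd, acc = (-43)*2+(-1) = -87; q=21
n=9: odd, acc = (-87)*2+9 = -165; q=22
n=9: odd, acc = (-165)*2+9 = -321; q=23
acc-q = (-321)-23 = -344

-344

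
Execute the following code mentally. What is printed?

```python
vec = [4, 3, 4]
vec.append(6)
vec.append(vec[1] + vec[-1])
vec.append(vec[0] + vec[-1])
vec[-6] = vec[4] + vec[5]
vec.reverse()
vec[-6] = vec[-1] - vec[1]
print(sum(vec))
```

57

append 6 → [4, 3, 4, 6]
append vec[1]+vec[-1] = 3+6 = 9 → [4, 3, 4, 6, 9]
append vec[0]+vec[-1] = 4+9 = 13 → [4, 3, 4, 6, 9, 13]
vec[-6] = vec[4]+vec[5] = 9+13 = 22 → [22, 3, 4, 6, 9, 13]
reverse → [13, 9, 6, 4, 3, 22]
vec[-6] = vec[-1]-vec[1] = 22-9 = 13 → [13, 9, 6, 4, 3, 22]
sum = 57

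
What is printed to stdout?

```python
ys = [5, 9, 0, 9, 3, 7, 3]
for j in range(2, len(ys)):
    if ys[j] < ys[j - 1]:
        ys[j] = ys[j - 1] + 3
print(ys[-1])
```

j=2: 0<9, ys[2] = 9+3 = 12 → [5, 9, 12, 9, 3, 7, 3]
j=3: 9<12, ys[3] = 12+3 = 15 → [5, 9, 12, 15, 3, 7, 3]
j=4: 3<15, ys[4] = 15+3 = 18 → [5, 9, 12, 15, 18, 7, 3]
j=5: 7<18, ys[5] = 18+3 = 21 → [5, 9, 12, 15, 18, 21, 3]
j=6: 3<21, ys[6] = 21+3 = 24 → [5, 9, 12, 15, 18, 21, 24]

24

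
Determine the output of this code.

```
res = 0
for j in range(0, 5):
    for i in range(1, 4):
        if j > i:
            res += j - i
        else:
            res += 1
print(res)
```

19

j=0,i=1: not 0>1, res = 0+1 = 1
j=0,i=2: not 0>2, res = 1+1 = 2
j=0,i=3: not 0>3, res = 2+1 = 3
j=1,i=1: not 1>1, res = 3+1 = 4
j=1,i=2: not 1>2, res = 4+1 = 5
j=1,i=3: not 1>3, res = 5+1 = 6
j=2,i=1: 2>1, res = 6+1 = 7
j=2,i=2: not 2>2, res = 7+1 = 8
j=2,i=3: not 2>3, res = 8+1 = 9
j=3,i=1: 3>1, res = 9+2 = 11
j=3,i=2: 3>2, res = 11+1 = 12
j=3,i=3: not 3>3, res = 12+1 = 13
j=4,i=1: 4>1, res = 13+3 = 16
j=4,i=2: 4>2, res = 16+2 = 18
j=4,i=3: 4>3, res = 18+1 = 19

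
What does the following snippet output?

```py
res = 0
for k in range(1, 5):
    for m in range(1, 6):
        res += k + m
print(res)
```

110

k=1,m=1: res = 0+2 = 2
k=1,m=2: res = 2+3 = 5
k=1,m=3: res = 5+4 = 9
k=1,m=4: res = 9+5 = 14
k=1,m=5: res = 14+6 = 20
k=2,m=1: res = 20+3 = 23
k=2,m=2: res = 23+4 = 27
k=2,m=3: res = 27+5 = 32
k=2,m=4: res = 32+6 = 38
k=2,m=5: res = 38+7 = 45
k=3,m=1: res = 45+4 = 49
k=3,m=2: res = 49+5 = 54
k=3,m=3: res = 54+6 = 60
k=3,m=4: res = 60+7 = 67
k=3,m=5: res = 67+8 = 75
k=4,m=1: res = 75+5 = 80
k=4,m=2: res = 80+6 = 86
k=4,m=3: res = 86+7 = 93
k=4,m=4: res = 93+8 = 101
k=4,m=5: res = 101+9 = 110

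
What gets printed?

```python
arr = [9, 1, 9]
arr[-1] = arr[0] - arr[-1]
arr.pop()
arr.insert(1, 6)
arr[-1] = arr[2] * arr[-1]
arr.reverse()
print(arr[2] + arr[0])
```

10

arr[-1] = arr[0]-arr[-1] = 9-9 = 0 → [9, 1, 0]
pop() removes 0 → [9, 1]
insert 6 at 1 → [9, 6, 1]
arr[-1] = arr[2]*arr[-1] = 1*1 = 1 → [9, 6, 1]
reverse → [1, 6, 9]
arr[2]+arr[0] = 9+1 = 10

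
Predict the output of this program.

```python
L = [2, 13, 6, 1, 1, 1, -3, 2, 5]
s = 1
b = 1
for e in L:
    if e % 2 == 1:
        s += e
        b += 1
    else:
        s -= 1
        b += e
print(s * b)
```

e=2: not odd, s = 1-1 = 0; b=3
e=13: odd, s = 0+13 = 13; b=4
e=6: not odd, s = 13-1 = 12; b=10
e=1: odd, s = 12+1 = 13; b=11
e=1: odd, s = 13+1 = 14; b=12
e=1: odd, s = 14+1 = 15; b=13
e=-3: odd, s = 15+(-3) = 12; b=14
e=2: not odd, s = 12-1 = 11; b=16
e=5: odd, s = 11+5 = 16; b=17
s*b = 16*17 = 272

272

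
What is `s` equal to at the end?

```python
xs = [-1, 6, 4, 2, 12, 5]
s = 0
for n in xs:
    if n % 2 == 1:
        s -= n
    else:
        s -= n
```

n=-1: odd, s = 0-(-1) = 1
n=6: not odd, s = 1-6 = -5
n=4: not odd, s = (-5)-4 = -9
n=2: not odd, s = (-9)-2 = -11
n=12: not odd, s = (-11)-12 = -23
n=5: odd, s = (-23)-5 = -28

-28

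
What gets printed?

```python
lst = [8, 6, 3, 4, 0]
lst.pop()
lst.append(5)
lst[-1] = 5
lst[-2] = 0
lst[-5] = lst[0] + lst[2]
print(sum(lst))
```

25

pop() removes 0 → [8, 6, 3, 4]
append 5 → [8, 6, 3, 4, 5]
lst[-1] = 5 → [8, 6, 3, 4, 5]
lst[-2] = 0 → [8, 6, 3, 0, 5]
lst[-5] = lst[0]+lst[2] = 8+3 = 11 → [11, 6, 3, 0, 5]
sum = 25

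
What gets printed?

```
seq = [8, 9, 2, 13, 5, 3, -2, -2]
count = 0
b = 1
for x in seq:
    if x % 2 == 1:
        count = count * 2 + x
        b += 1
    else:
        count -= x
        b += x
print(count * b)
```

-33

x=8: not odd, count = 0-8 = -8; b=9
x=9: odd, count = (-8)*2+9 = -7; b=10
x=2: not odd, count = (-7)-2 = -9; b=12
x=13: odd, count = (-9)*2+13 = -5; b=13
x=5: odd, count = (-5)*2+5 = -5; b=14
x=3: odd, count = (-5)*2+3 = -7; b=15
x=-2: not odd, count = (-7)-(-2) = -5; b=13
x=-2: not odd, count = (-5)-(-2) = -3; b=11
count*b = (-3)*11 = -33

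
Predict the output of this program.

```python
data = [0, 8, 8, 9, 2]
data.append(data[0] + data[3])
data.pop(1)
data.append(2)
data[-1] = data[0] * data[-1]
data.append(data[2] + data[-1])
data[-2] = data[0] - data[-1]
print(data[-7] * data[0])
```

append data[0]+data[3] = 0+9 = 9 → [0, 8, 8, 9, 2, 9]
pop(1) removes 8 → [0, 8, 9, 2, 9]
append 2 → [0, 8, 9, 2, 9, 2]
data[-1] = data[0]*data[-1] = 0*2 = 0 → [0, 8, 9, 2, 9, 0]
append data[2]+data[-1] = 9+0 = 9 → [0, 8, 9, 2, 9, 0, 9]
data[-2] = data[0]-data[-1] = 0-9 = -9 → [0, 8, 9, 2, 9, -9, 9]
data[-7]*data[0] = 0*0 = 0

0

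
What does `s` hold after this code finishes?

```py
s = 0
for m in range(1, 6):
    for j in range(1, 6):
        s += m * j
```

m=1,j=1: s = 0+1 = 1
m=1,j=2: s = 1+2 = 3
m=1,j=3: s = 3+3 = 6
m=1,j=4: s = 6+4 = 10
m=1,j=5: s = 10+5 = 15
m=2,j=1: s = 15+2 = 17
m=2,j=2: s = 17+4 = 21
m=2,j=3: s = 21+6 = 27
m=2,j=4: s = 27+8 = 35
m=2,j=5: s = 35+10 = 45
m=3,j=1: s = 45+3 = 48
m=3,j=2: s = 48+6 = 54
m=3,j=3: s = 54+9 = 63
m=3,j=4: s = 63+12 = 75
m=3,j=5: s = 75+15 = 90
m=4,j=1: s = 90+4 = 94
m=4,j=2: s = 94+8 = 102
m=4,j=3: s = 102+12 = 114
m=4,j=4: s = 114+16 = 130
m=4,j=5: s = 130+20 = 150
m=5,j=1: s = 150+5 = 155
m=5,j=2: s = 155+10 = 165
m=5,j=3: s = 165+15 = 180
m=5,j=4: s = 180+20 = 200
m=5,j=5: s = 200+25 = 225

225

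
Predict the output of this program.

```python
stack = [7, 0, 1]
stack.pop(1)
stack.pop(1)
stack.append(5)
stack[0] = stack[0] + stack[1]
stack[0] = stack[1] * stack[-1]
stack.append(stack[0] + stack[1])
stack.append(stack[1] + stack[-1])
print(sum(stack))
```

pop(1) removes 0 → [7, 1]
pop(1) removes 1 → [7]
append 5 → [7, 5]
stack[0] = stack[0]+stack[1] = 7+5 = 12 → [12, 5]
stack[0] = stack[1]*stack[-1] = 5*5 = 25 → [25, 5]
append stack[0]+stack[1] = 25+5 = 30 → [25, 5, 30]
append stack[1]+stack[-1] = 5+30 = 35 → [25, 5, 30, 35]
sum = 95

95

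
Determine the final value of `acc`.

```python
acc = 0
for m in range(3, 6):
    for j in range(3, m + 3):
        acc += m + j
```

105

m=3,j=3: acc = 0+6 = 6
m=3,j=4: acc = 6+7 = 13
m=3,j=5: acc = 13+8 = 21
m=4,j=3: acc = 21+7 = 28
m=4,j=4: acc = 28+8 = 36
m=4,j=5: acc = 36+9 = 45
m=4,j=6: acc = 45+10 = 55
m=5,j=3: acc = 55+8 = 63
m=5,j=4: acc = 63+9 = 72
m=5,j=5: acc = 72+10 = 82
m=5,j=6: acc = 82+11 = 93
m=5,j=7: acc = 93+12 = 105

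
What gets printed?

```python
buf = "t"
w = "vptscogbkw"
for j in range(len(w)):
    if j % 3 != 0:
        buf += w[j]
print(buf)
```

j=0: skip
j=1: add 'p' → 'tp'
j=2: add 't' → 'tpt'
j=3: skip
j=4: add 'c' → 'tptc'
j=5: add 'o' → 'tptco'
j=6: skip
j=7: add 'b' → 'tptcob'
j=8: add 'k' → 'tptcobk'
j=9: skip

tptcobk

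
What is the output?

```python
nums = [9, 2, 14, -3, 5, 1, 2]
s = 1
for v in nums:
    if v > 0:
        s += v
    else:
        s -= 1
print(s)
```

33

v=9: >0, s = 1+9 = 10
v=2: >0, s = 10+2 = 12
v=14: >0, s = 12+14 = 26
v=-3: not >0, s = 26-1 = 25
v=5: >0, s = 25+5 = 30
v=1: >0, s = 30+1 = 31
v=2: >0, s = 31+2 = 33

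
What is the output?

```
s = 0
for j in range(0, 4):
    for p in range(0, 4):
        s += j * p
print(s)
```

j=0,p=0: s = 0+0 = 0
j=0,p=1: s = 0+0 = 0
j=0,p=2: s = 0+0 = 0
j=0,p=3: s = 0+0 = 0
j=1,p=0: s = 0+0 = 0
j=1,p=1: s = 0+1 = 1
j=1,p=2: s = 1+2 = 3
j=1,p=3: s = 3+3 = 6
j=2,p=0: s = 6+0 = 6
j=2,p=1: s = 6+2 = 8
j=2,p=2: s = 8+4 = 12
j=2,p=3: s = 12+6 = 18
j=3,p=0: s = 18+0 = 18
j=3,p=1: s = 18+3 = 21
j=3,p=2: s = 21+6 = 27
j=3,p=3: s = 27+9 = 36

36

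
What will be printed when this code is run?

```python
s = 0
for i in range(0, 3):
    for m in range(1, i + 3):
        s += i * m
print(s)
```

26

i=0,m=1: s = 0+0 = 0
i=0,m=2: s = 0+0 = 0
i=1,m=1: s = 0+1 = 1
i=1,m=2: s = 1+2 = 3
i=1,m=3: s = 3+3 = 6
i=2,m=1: s = 6+2 = 8
i=2,m=2: s = 8+4 = 12
i=2,m=3: s = 12+6 = 18
i=2,m=4: s = 18+8 = 26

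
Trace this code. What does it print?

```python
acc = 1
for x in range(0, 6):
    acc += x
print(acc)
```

x=0: acc = 1+0 = 1
x=1: acc = 1+1 = 2
x=2: acc = 2+2 = 4
x=3: acc = 4+3 = 7
x=4: acc = 7+4 = 11
x=5: acc = 11+5 = 16

16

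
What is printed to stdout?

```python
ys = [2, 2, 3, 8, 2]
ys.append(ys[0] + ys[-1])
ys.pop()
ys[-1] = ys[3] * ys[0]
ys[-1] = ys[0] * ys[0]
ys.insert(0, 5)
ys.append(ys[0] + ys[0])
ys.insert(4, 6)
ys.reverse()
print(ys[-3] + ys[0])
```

append ys[0]+ys[-1] = 2+2 = 4 → [2, 2, 3, 8, 2, 4]
pop() removes 4 → [2, 2, 3, 8, 2]
ys[-1] = ys[3]*ys[0] = 8*2 = 16 → [2, 2, 3, 8, 16]
ys[-1] = ys[0]*ys[0] = 2*2 = 4 → [2, 2, 3, 8, 4]
insert 5 at 0 → [5, 2, 2, 3, 8, 4]
append ys[0]+ys[0] = 5+5 = 10 → [5, 2, 2, 3, 8, 4, 10]
insert 6 at 4 → [5, 2, 2, 3, 6, 8, 4, 10]
reverse → [10, 4, 8, 6, 3, 2, 2, 5]
ys[-3]+ys[0] = 2+10 = 12

12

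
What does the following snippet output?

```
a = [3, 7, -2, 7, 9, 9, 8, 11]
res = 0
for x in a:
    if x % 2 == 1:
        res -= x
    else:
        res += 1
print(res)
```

x=3: odd, res = 0-3 = -3
x=7: odd, res = (-3)-7 = -10
x=-2: not odd, res = (-10)+1 = -9
x=7: odd, res = (-9)-7 = -16
x=9: odd, res = (-16)-9 = -25
x=9: odd, res = (-25)-9 = -34
x=8: not odd, res = (-34)+1 = -33
x=11: odd, res = (-33)-11 = -44

-44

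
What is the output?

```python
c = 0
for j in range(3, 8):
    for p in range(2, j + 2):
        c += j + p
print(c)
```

j=3,p=2: c = 0+5 = 5
j=3,p=3: c = 5+6 = 11
j=3,p=4: c = 11+7 = 18
j=4,p=2: c = 18+6 = 24
j=4,p=3: c = 24+7 = 31
j=4,p=4: c = 31+8 = 39
j=4,p=5: c = 39+9 = 48
j=5,p=2: c = 48+7 = 55
j=5,p=3: c = 55+8 = 63
j=5,p=4: c = 63+9 = 72
j=5,p=5: c = 72+10 = 82
j=5,p=6: c = 82+11 = 93
j=6,p=2: c = 93+8 = 101
j=6,p=3: c = 101+9 = 110
j=6,p=4: c = 110+10 = 120
j=6,p=5: c = 120+11 = 131
j=6,p=6: c = 131+12 = 143
j=6,p=7: c = 143+13 = 156
j=7,p=2: c = 156+9 = 165
j=7,p=3: c = 165+10 = 175
j=7,p=4: c = 175+11 = 186
j=7,p=5: c = 186+12 = 198
j=7,p=6: c = 198+13 = 211
j=7,p=7: c = 211+14 = 225
j=7,p=8: c = 225+15 = 240

240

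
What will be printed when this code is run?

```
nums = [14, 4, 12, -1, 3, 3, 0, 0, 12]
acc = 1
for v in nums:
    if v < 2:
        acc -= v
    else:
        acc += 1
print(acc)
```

8

v=14: not <2, acc = 1+1 = 2
v=4: not <2, acc = 2+1 = 3
v=12: not <2, acc = 3+1 = 4
v=-1: <2, acc = 4-(-1) = 5
v=3: not <2, acc = 5+1 = 6
v=3: not <2, acc = 6+1 = 7
v=0: <2, acc = 7-0 = 7
v=0: <2, acc = 7-0 = 7
v=12: not <2, acc = 7+1 = 8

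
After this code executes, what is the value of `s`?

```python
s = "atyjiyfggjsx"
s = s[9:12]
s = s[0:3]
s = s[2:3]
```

slice [9:12] → 'jsx'
slice [0:3] → 'jsx'
slice [2:3] → 'x'

'x'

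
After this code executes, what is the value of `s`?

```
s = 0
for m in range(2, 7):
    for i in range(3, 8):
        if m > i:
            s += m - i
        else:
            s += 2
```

m=2,i=3: not 2>3, s = 0+2 = 2
m=2,i=4: not 2>4, s = 2+2 = 4
m=2,i=5: not 2>5, s = 4+2 = 6
m=2,i=6: not 2>6, s = 6+2 = 8
m=2,i=7: not 2>7, s = 8+2 = 10
m=3,i=3: not 3>3, s = 10+2 = 12
m=3,i=4: not 3>4, s = 12+2 = 14
m=3,i=5: not 3>5, s = 14+2 = 16
m=3,i=6: not 3>6, s = 16+2 = 18
m=3,i=7: not 3>7, s = 18+2 = 20
m=4,i=3: 4>3, s = 20+1 = 21
m=4,i=4: not 4>4, s = 21+2 = 23
m=4,i=5: not 4>5, s = 23+2 = 25
m=4,i=6: not 4>6, s = 25+2 = 27
m=4,i=7: not 4>7, s = 27+2 = 29
m=5,i=3: 5>3, s = 29+2 = 31
m=5,i=4: 5>4, s = 31+1 = 32
m=5,i=5: not 5>5, s = 32+2 = 34
m=5,i=6: not 5>6, s = 34+2 = 36
m=5,i=7: not 5>7, s = 36+2 = 38
m=6,i=3: 6>3, s = 38+3 = 41
m=6,i=4: 6>4, s = 41+2 = 43
m=6,i=5: 6>5, s = 43+1 = 44
m=6,i=6: not 6>6, s = 44+2 = 46
m=6,i=7: not 6>7, s = 46+2 = 48

48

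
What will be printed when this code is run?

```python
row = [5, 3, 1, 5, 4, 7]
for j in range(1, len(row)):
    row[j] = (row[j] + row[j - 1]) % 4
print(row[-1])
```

j=1: row[1] = (3+5)%4 = 0 → [5, 0, 1, 5, 4, 7]
j=2: row[2] = (1+0)%4 = 1 → [5, 0, 1, 5, 4, 7]
j=3: row[3] = (5+1)%4 = 2 → [5, 0, 1, 2, 4, 7]
j=4: row[4] = (4+2)%4 = 2 → [5, 0, 1, 2, 2, 7]
j=5: row[5] = (7+2)%4 = 1 → [5, 0, 1, 2, 2, 1]

1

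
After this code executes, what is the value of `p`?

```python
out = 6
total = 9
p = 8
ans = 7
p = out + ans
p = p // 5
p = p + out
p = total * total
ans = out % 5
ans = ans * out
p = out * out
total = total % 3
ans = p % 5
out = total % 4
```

36

p = 6+7 = 13
p = 13//5 = 2
p = 2+6 = 8
p = 9*9 = 81
ans = 6%5 = 1
ans = 1*6 = 6
p = 6*6 = 36
total = 9%3 = 0
ans = 36%5 = 1
out = 0%4 = 0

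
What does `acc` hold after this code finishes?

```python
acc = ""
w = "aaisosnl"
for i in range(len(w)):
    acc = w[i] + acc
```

'lnsosiaa'

i=0: prepend 'a' → 'a'
i=1: prepend 'a' → 'aa'
i=2: prepend 'i' → 'iaa'
i=3: prepend 's' → 'siaa'
i=4: prepend 'o' → 'osiaa'
i=5: prepend 's' → 'sosiaa'
i=6: prepend 'n' → 'nsosiaa'
i=7: prepend 'l' → 'lnsosiaa'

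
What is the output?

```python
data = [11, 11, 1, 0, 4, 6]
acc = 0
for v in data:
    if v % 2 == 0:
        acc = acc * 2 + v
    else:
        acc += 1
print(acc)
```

v=11: not even, acc = 0+1 = 1
v=11: not even, acc = 1+1 = 2
v=1: not even, acc = 2+1 = 3
v=0: even, acc = 3*2+0 = 6
v=4: even, acc = 6*2+4 = 16
v=6: even, acc = 16*2+6 = 38

38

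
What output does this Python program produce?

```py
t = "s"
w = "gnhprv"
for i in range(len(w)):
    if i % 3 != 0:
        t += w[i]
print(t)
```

snhrv

i=0: skip
i=1: add 'n' → 'sn'
i=2: add 'h' → 'snh'
i=3: skip
i=4: add 'r' → 'snhr'
i=5: add 'v' → 'snhrv'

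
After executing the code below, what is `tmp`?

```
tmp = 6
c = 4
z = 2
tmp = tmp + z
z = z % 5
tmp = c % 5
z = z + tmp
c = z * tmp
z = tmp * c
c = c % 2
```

4

tmp = 6+2 = 8
z = 2%5 = 2
tmp = 4%5 = 4
z = 2+4 = 6
c = 6*4 = 24
z = 4*24 = 96
c = 24%2 = 0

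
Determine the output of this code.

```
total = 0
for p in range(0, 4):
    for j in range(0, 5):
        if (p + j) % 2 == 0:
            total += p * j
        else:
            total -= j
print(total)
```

p=0,j=0: even sum, total = 0+0 = 0
p=0,j=1: odd sum, total = 0-1 = -1
p=0,j=2: even sum, total = (-1)+0 = -1
p=0,j=3: odd sum, total = (-1)-3 = -4
p=0,j=4: even sum, total = (-4)+0 = -4
p=1,j=0: odd sum, total = (-4)-0 = -4
p=1,j=1: even sum, total = (-4)+1 = -3
p=1,j=2: odd sum, total = (-3)-2 = -5
p=1,j=3: even sum, total = (-5)+3 = -2
p=1,j=4: odd sum, total = (-2)-4 = -6
p=2,j=0: even sum, total = (-6)+0 = -6
p=2,j=1: odd sum, total = (-6)-1 = -7
p=2,j=2: even sum, total = (-7)+4 = -3
p=2,j=3: odd sum, total = (-3)-3 = -6
p=2,j=4: even sum, total = (-6)+8 = 2
p=3,j=0: odd sum, total = 2-0 = 2
p=3,j=1: even sum, total = 2+3 = 5
p=3,j=2: odd sum, total = 5-2 = 3
p=3,j=3: even sum, total = 3+9 = 12
p=3,j=4: odd sum, total = 12-4 = 8

8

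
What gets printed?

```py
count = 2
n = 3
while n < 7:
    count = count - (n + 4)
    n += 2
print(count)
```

-14

n=3: count = 2-7 = -5
n=5: count = (-5)-9 = -14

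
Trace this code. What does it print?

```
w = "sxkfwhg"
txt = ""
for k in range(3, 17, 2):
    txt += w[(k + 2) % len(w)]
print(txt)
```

k=3: add w[5]='h' → 'h'
k=5: add w[0]='s' → 'hs'
k=7: add w[2]='k' → 'hsk'
k=9: add w[4]='w' → 'hskw'
k=11: add w[6]='g' → 'hskwg'
k=13: add w[1]='x' → 'hskwgx'
k=15: add w[3]='f' → 'hskwgxf'

hskwgxf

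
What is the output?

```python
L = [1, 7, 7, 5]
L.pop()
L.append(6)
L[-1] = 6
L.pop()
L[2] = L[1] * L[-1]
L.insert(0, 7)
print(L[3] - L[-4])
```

pop() removes 5 → [1, 7, 7]
append 6 → [1, 7, 7, 6]
L[-1] = 6 → [1, 7, 7, 6]
pop() removes 6 → [1, 7, 7]
L[2] = L[1]*L[-1] = 7*7 = 49 → [1, 7, 49]
insert 7 at 0 → [7, 1, 7, 49]
L[3]-L[-4] = 49-7 = 42

42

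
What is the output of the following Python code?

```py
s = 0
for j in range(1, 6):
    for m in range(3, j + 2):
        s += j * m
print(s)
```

165

j=2,m=3: s = 0+6 = 6
j=3,m=3: s = 6+9 = 15
j=3,m=4: s = 15+12 = 27
j=4,m=3: s = 27+12 = 39
j=4,m=4: s = 39+16 = 55
j=4,m=5: s = 55+20 = 75
j=5,m=3: s = 75+15 = 90
j=5,m=4: s = 90+20 = 110
j=5,m=5: s = 110+25 = 135
j=5,m=6: s = 135+30 = 165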